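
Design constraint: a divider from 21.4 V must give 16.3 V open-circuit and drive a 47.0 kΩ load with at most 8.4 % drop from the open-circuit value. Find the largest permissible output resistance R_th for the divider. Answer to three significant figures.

Loading drop = R_th/(R_th + R_L) ≤ 0.0840, so R_th ≤ R_L · ε/(1−ε) = 47.0 kΩ × 0.0840/0.9160 = 4.31 kΩ.
(Any R1, R2 with R2/(R1+R2) = 0.762 and R1‖R2 ≤ 4.31 kΩ will meet the spec.)

R_th ≤ 4.31 kΩ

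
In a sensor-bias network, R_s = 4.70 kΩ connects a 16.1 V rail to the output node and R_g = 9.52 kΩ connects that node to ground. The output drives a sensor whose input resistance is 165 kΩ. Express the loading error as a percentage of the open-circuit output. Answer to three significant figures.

The divider's output (Thévenin) resistance is R_s‖R_g = 3.147 kΩ.
Fractional drop under load = R_th/(R_th + R_L) = 3.147 / (3.147 + 165) = 0.01871.
So the output falls by 1.87 %.

1.87 %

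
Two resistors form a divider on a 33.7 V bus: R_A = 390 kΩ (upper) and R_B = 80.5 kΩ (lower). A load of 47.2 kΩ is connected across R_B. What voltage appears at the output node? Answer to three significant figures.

The load sits in parallel with R_B: R_B‖R_L = (80.5 × 47.2) / (80.5 + 47.2) = 29.75 kΩ.
V_out = 33.7 × 29.75 / (390 + 29.75) = 33.7 × 29.75/419.8 = 2.39 V.

V_out ≈ 2.39 V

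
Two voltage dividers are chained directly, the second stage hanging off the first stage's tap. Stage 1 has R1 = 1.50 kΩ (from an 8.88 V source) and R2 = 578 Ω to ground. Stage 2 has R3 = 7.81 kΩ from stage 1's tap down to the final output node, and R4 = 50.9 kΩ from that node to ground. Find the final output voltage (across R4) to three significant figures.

Stage 2 presents R3+R4 = 58710 Ω as a load on stage 1's tap.
Stage 1's lower leg becomes R2‖(R3+R4) = 572.4 Ω, so V_mid = 8.88 × 572.4/2072 = 2.453 V.
Stage 2 is itself unloaded: V_out = V_mid × R4/(R3+R4) = 2.453 × 50900/58710 = 2.13 V.

V_out ≈ 2.13 V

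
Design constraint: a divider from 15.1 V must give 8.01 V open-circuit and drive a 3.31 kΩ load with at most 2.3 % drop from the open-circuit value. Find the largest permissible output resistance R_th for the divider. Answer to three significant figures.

R_th ≤ 77.9 Ω

Loading drop = R_th/(R_th + R_L) ≤ 0.0230, so R_th ≤ R_L · ε/(1−ε) = 3.31 kΩ × 0.0230/0.9770 = 77.9 Ω.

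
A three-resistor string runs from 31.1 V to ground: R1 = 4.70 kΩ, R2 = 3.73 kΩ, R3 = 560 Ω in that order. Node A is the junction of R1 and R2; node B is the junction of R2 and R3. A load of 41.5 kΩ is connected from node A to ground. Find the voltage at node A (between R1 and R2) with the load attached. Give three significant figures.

Below node A the series string R2+R3 = 4290 Ω sits in parallel with the 41500 Ω load: 3888 Ω.
V_A = 31.1 × 3888/(4700 + 3888) = 14.1 V.

V ≈ 14.1 V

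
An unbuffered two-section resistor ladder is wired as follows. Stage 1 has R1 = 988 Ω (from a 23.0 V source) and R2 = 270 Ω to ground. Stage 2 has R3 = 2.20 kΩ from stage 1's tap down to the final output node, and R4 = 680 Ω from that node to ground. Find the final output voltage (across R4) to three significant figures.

Stage 2 presents R3+R4 = 2880 Ω as a load on stage 1's tap.
Stage 1's lower leg becomes R2‖(R3+R4) = 246.9 Ω, so V_mid = 23.0 × 246.9/1235 = 4.598 V.
Stage 2 is itself unloaded: V_out = V_mid × R4/(R3+R4) = 4.598 × 680/2880 = 1.09 V.

V_out ≈ 1.09 V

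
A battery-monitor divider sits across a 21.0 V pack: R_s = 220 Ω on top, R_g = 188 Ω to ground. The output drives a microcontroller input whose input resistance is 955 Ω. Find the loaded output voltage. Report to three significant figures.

V_out ≈ 8.75 V

The load sits in parallel with R_g: R_g‖R_L = (188 × 955) / (188 + 955) = 157.1 Ω.
V_out = 21.0 × 157.1 / (220 + 157.1) = 21.0 × 157.1/377.1 = 8.75 V.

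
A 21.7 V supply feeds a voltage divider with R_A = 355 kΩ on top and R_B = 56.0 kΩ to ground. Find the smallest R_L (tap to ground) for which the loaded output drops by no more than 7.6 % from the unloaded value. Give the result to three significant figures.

Output resistance R_th = R_A‖R_B = (355 × 56.0)/411.0 = 48.37 kΩ.
The fractional drop is R_th/(R_th + R_L); requiring this ≤ 0.0760 gives R_L ≥ R_th(1/0.0760 − 1) = 48.37 × 12.16 = 588 kΩ.

R_L(min) ≈ 588 kΩ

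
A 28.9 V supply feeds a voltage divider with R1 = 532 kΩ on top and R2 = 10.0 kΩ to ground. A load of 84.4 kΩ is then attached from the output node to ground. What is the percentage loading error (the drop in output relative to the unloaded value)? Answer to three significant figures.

10.4 %

Unloaded V = 28.9 × 10.0/542.0 = 0.53321 V.
Loaded: R2‖R_L = 8.941 kΩ, giving V = 28.9 × 8.941/540.9 = 0.47766 V.
Drop = (0.53321 − 0.47766) / 0.53321 = 10.4 %.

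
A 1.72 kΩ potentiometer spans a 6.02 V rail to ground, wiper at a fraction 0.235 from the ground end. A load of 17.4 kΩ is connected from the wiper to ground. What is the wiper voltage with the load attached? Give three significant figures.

V ≈ 1.39 V

The wiper splits the pot into (1−α)R = 1316 Ω above and αR = 404.2 Ω below.
Lower section ‖ load = 395.0 Ω.
V_wiper = 6.02 × 395.0/(1316 + 395.0) = 1.39 V.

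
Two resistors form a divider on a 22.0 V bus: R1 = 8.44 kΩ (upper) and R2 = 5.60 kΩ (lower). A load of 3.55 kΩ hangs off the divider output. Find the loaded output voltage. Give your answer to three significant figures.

V_out ≈ 4.50 V

The load sits in parallel with R2: R2‖R_L = (5.60 × 3.55) / (5.60 + 3.55) = 2.173 kΩ.
V_out = 22.0 × 2.173 / (8.44 + 2.173) = 22.0 × 2.173/10.61 = 4.50 V.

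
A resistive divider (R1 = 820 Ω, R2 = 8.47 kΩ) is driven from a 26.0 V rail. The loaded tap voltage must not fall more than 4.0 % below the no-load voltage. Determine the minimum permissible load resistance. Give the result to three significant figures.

R_L(min) ≈ 17.9 kΩ

Output resistance R_th = R1‖R2 = (820 × 8470)/9290 = 747.6 Ω.
The fractional drop is R_th/(R_th + R_L); requiring this ≤ 0.0400 gives R_L ≥ R_th(1/0.0400 − 1) = 747.6 × 24.00 = 17.9 kΩ.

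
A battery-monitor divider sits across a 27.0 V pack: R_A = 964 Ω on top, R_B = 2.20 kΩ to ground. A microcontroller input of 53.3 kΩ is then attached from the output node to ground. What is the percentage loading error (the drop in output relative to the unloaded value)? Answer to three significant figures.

1.24 %

The divider's output (Thévenin) resistance is R_A‖R_B = 670.3 Ω.
Fractional drop under load = R_th/(R_th + R_L) = 670.3 / (670.3 + 53300) = 0.01242.
So the output falls by 1.24 %.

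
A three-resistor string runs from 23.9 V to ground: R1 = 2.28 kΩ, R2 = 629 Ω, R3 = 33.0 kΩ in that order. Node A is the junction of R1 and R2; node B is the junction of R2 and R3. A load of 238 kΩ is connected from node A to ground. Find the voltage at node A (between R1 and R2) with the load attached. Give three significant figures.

Below node A the series string R2+R3 = 33630 Ω sits in parallel with the 238000 Ω load: 29470 Ω.
V_A = 23.9 × 29470/(2280 + 29470) = 22.2 V.

V ≈ 22.2 V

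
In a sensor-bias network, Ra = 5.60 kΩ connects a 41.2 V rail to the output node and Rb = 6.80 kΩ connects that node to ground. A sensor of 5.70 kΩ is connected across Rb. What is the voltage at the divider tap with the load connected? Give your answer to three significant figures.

The load sits in parallel with Rb: Rb‖R_L = (6.80 × 5.70) / (6.80 + 5.70) = 3.101 kΩ.
V_out = 41.2 × 3.101 / (5.60 + 3.101) = 41.2 × 3.101/8.701 = 14.7 V.

V_out ≈ 14.7 V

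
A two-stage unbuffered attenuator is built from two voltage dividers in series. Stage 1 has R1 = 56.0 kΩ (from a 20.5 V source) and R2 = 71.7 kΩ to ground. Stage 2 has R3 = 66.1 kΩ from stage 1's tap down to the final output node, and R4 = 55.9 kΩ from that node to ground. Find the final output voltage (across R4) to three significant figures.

V_out ≈ 4.19 V

Stage 2 presents R3+R4 = 122.0 kΩ as a load on stage 1's tap.
Stage 1's lower leg becomes R2‖(R3+R4) = 45.16 kΩ, so V_mid = 20.5 × 45.16/101.2 = 9.152 V.
Stage 2 is itself unloaded: V_out = V_mid × R4/(R3+R4) = 9.152 × 55.9/122.0 = 4.19 V.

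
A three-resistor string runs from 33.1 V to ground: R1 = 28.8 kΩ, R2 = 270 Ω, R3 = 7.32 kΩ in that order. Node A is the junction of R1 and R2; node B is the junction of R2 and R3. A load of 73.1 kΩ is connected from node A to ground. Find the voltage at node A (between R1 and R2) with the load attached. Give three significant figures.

Below node A the series string R2+R3 = 7590 Ω sits in parallel with the 73100 Ω load: 6876 Ω.
V_A = 33.1 × 6876/(28800 + 6876) = 6.38 V.

V ≈ 6.38 V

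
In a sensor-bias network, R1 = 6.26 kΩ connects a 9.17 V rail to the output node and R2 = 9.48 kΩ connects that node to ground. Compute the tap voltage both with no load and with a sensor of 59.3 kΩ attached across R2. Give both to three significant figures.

Open-circuit: V = 9.17 × 9.48/(6.26 + 9.48) = 5.52 V.
With the load, R2 becomes R2‖R_L = 8.173 kΩ, so V = 9.17 × 8.173/14.43 = 5.19 V.

Unloaded: 5.52 V; loaded: 5.19 V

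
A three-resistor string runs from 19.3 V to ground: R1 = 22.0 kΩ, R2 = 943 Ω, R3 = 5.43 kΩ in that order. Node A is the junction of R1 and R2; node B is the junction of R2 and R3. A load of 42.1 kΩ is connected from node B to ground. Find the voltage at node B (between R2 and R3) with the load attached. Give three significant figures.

V ≈ 3.34 V

At node B, R3 is in parallel with the load: R3‖R_L = 4810 Ω.
Below node A the resistance is R2 + (R3‖R_L) = 5753 Ω, so V_A = 19.3 × 5753/27750 = 4.001 V.
Then V_B = V_A × (R3‖R_L)/(R2 + R3‖R_L) = 4.001 × 4810/5753 = 3.34 V.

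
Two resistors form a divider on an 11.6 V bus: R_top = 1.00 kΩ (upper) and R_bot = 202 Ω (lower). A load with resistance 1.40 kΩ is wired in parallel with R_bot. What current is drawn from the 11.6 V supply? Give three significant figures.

R_bot‖R_L = 176.5 Ω, so the source sees R_top + R_bot‖R_L = 1177 Ω.
I = 11.6 V / 1177 Ω = 9.86 mA.

I ≈ 9.86 mA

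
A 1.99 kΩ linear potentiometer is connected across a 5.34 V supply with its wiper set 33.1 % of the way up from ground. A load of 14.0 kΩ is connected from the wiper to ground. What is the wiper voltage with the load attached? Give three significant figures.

V ≈ 1.71 V

The wiper splits the pot into (1−α)R = 1331 Ω above and αR = 658.7 Ω below.
Lower section ‖ load = 629.1 Ω.
V_wiper = 5.34 × 629.1/(1331 + 629.1) = 1.71 V.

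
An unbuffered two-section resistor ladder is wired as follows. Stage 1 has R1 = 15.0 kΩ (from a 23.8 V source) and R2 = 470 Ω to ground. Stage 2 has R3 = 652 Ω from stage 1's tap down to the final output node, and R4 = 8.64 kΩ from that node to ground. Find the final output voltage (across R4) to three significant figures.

V_out ≈ 0.641 V

Stage 2 presents R3+R4 = 9292 Ω as a load on stage 1's tap.
Stage 1's lower leg becomes R2‖(R3+R4) = 447.4 Ω, so V_mid = 23.8 × 447.4/15450 = 0.6893 V.
Stage 2 is itself unloaded: V_out = V_mid × R4/(R3+R4) = 0.6893 × 8640/9292 = 0.641 V.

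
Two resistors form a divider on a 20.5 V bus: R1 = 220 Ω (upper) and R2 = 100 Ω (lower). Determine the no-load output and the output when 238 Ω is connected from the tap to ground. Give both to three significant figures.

Open-circuit: V = 20.5 × 100/(220 + 100) = 6.41 V.
With the load, R2 becomes R2‖R_L = 70.41 Ω, so V = 20.5 × 70.41/290.4 = 4.97 V.

Unloaded: 6.41 V; loaded: 4.97 V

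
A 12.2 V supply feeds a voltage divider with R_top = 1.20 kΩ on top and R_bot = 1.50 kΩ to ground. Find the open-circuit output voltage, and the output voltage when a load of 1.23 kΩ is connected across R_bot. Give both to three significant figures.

Open-circuit: V = 12.2 × 1.50/(1.20 + 1.50) = 6.78 V.
With the load, R_bot becomes R_bot‖R_L = 0.6758 kΩ, so V = 12.2 × 0.6758/1.876 = 4.40 V.

Unloaded: 6.78 V; loaded: 4.40 V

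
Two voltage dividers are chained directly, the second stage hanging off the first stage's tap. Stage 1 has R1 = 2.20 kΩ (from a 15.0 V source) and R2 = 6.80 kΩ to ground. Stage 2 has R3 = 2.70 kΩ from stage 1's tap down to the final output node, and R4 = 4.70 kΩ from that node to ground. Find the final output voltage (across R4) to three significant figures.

Stage 2 presents R3+R4 = 7.400 kΩ as a load on stage 1's tap.
Stage 1's lower leg becomes R2‖(R3+R4) = 3.544 kΩ, so V_mid = 15.0 × 3.544/5.744 = 9.255 V.
Stage 2 is itself unloaded: V_out = V_mid × R4/(R3+R4) = 9.255 × 4.70/7.400 = 5.88 V.

V_out ≈ 5.88 V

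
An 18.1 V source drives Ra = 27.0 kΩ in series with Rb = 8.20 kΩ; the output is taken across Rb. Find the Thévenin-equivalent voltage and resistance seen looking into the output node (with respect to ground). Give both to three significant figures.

V_th = 4.22 V, R_th = 6.29 kΩ

V_th is the open-circuit tap voltage: 18.1 × 8.20/(27.0 + 8.20) = 4.22 V.
With the supply zeroed, Ra and Rb appear in parallel from the tap: R_th = Ra‖Rb = (27.0 × 8.20)/35.20 = 6.29 kΩ.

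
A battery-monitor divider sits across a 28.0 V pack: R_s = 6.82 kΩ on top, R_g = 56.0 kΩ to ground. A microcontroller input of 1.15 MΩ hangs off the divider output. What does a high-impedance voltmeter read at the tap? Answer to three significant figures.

The load sits in parallel with R_g: R_g‖R_L = (56.0 × 1150) / (56.0 + 1150) = 53.40 kΩ.
V_out = 28.0 × 53.40 / (6.82 + 53.40) = 28.0 × 53.40/60.22 = 24.8 V.

V_out ≈ 24.8 V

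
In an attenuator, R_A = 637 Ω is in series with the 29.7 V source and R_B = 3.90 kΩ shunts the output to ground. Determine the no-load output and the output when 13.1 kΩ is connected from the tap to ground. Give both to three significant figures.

Open-circuit: V = 29.7 × 3900/(637 + 3900) = 25.5 V.
With the load, R_B becomes R_B‖R_L = 3005 Ω, so V = 29.7 × 3005/3642 = 24.5 V.

Unloaded: 25.5 V; loaded: 24.5 V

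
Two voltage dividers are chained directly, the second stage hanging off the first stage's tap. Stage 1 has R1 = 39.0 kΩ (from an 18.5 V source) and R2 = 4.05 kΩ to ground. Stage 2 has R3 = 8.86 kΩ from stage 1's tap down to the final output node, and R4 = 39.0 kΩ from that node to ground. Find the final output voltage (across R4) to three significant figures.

Stage 2 presents R3+R4 = 47.86 kΩ as a load on stage 1's tap.
Stage 1's lower leg becomes R2‖(R3+R4) = 3.734 kΩ, so V_mid = 18.5 × 3.734/42.73 = 1.616 V.
Stage 2 is itself unloaded: V_out = V_mid × R4/(R3+R4) = 1.616 × 39.0/47.86 = 1.32 V.

V_out ≈ 1.32 V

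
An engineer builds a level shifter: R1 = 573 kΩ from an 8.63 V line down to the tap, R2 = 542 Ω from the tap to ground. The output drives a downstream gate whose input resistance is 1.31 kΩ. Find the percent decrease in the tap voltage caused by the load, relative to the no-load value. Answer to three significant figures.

Unloaded V = 8.63 × 542/573500 = 0.008155 V.
Loaded: R2‖R_L = 383.4 Ω, giving V = 8.63 × 383.4/573400 = 0.005770 V.
Drop = (0.008155 − 0.005770) / 0.008155 = 29.2 %.

29.2 %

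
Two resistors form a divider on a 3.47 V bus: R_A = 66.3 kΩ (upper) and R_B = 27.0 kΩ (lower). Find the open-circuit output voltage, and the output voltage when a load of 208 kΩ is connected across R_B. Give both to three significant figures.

Open-circuit: V = 3.47 × 27.0/(66.3 + 27.0) = 1.00 V.
With the load, R_B becomes R_B‖R_L = 23.90 kΩ, so V = 3.47 × 23.90/90.20 = 0.919 V.

Unloaded: 1.00 V; loaded: 0.919 V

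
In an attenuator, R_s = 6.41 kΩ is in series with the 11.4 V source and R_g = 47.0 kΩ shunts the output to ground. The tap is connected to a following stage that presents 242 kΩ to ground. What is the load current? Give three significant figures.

I_L ≈ 0.0405 mA

R_g‖R_L = 39.36 kΩ; V_out = 11.4 × 39.36/45.77 = 9.803 V.
I_L = V_out / R_L = 9.803 / 242 kΩ = 0.0405 mA.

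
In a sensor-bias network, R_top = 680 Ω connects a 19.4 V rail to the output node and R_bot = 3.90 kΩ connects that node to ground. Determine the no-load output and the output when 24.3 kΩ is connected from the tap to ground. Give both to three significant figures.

Unloaded: 16.5 V; loaded: 16.1 V

Open-circuit: V = 19.4 × 3900/(680 + 3900) = 16.5 V.
With the load, R_bot becomes R_bot‖R_L = 3361 Ω, so V = 19.4 × 3361/4041 = 16.1 V.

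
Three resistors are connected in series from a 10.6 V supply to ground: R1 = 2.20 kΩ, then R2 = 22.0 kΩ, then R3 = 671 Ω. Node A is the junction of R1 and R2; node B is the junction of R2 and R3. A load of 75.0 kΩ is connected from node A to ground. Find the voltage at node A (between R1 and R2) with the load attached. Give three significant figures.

Below node A the series string R2+R3 = 22670 Ω sits in parallel with the 75000 Ω load: 17410 Ω.
V_A = 10.6 × 17410/(2200 + 17410) = 9.41 V.

V ≈ 9.41 V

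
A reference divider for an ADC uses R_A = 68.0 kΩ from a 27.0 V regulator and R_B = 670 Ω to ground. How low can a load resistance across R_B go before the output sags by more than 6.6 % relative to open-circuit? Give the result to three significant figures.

R_L(min) ≈ 9.39 kΩ

Output resistance R_th = R_A‖R_B = (68000 × 670)/68670 = 663.5 Ω.
The fractional drop is R_th/(R_th + R_L); requiring this ≤ 0.0660 gives R_L ≥ R_th(1/0.0660 − 1) = 663.5 × 14.15 = 9.39 kΩ.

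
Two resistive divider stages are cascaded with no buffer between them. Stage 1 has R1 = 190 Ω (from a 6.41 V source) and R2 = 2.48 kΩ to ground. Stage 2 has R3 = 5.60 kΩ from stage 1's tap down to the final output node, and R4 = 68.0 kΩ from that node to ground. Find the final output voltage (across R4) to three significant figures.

V_out ≈ 5.49 V

Stage 2 presents R3+R4 = 73600 Ω as a load on stage 1's tap.
Stage 1's lower leg becomes R2‖(R3+R4) = 2399 Ω, so V_mid = 6.41 × 2399/2589 = 5.940 V.
Stage 2 is itself unloaded: V_out = V_mid × R4/(R3+R4) = 5.940 × 68000/73600 = 5.49 V.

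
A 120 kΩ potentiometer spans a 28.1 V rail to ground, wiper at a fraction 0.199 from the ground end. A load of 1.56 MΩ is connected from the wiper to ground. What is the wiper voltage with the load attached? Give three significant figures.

The wiper splits the pot into (1−α)R = 96.12 kΩ above and αR = 23.88 kΩ below.
Lower section ‖ load = 23.52 kΩ.
V_wiper = 28.1 × 23.52/(96.12 + 23.52) = 5.52 V.

V ≈ 5.52 V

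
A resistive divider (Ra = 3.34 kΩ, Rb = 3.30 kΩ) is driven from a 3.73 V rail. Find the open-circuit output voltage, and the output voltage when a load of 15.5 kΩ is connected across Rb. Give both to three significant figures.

Open-circuit: V = 3.73 × 3.30/(3.34 + 3.30) = 1.85 V.
With the load, Rb becomes Rb‖R_L = 2.721 kΩ, so V = 3.73 × 2.721/6.061 = 1.67 V.

Unloaded: 1.85 V; loaded: 1.67 V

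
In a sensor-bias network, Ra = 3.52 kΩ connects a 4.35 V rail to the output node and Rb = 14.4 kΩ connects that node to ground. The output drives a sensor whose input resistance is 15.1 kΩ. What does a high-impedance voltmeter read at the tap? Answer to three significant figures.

V_out ≈ 2.94 V

The load sits in parallel with Rb: Rb‖R_L = (14.4 × 15.1) / (14.4 + 15.1) = 7.371 kΩ.
V_out = 4.35 × 7.371 / (3.52 + 7.371) = 4.35 × 7.371/10.89 = 2.94 V.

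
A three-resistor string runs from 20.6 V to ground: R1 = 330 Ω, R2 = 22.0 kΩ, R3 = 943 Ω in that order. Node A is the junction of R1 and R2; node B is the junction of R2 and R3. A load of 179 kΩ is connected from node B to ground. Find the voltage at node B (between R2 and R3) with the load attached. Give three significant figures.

V ≈ 0.830 V

At node B, R3 is in parallel with the load: R3‖R_L = 938.1 Ω.
Below node A the resistance is R2 + (R3‖R_L) = 22940 Ω, so V_A = 20.6 × 22940/23270 = 20.31 V.
Then V_B = V_A × (R3‖R_L)/(R2 + R3‖R_L) = 20.31 × 938.1/22940 = 0.830 V.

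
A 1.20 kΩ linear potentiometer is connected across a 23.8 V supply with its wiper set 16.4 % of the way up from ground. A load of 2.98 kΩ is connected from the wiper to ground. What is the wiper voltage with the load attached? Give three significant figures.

The wiper splits the pot into (1−α)R = 1003 Ω above and αR = 196.8 Ω below.
Lower section ‖ load = 184.6 Ω.
V_wiper = 23.8 × 184.6/(1003 + 184.6) = 3.70 V.

V ≈ 3.70 V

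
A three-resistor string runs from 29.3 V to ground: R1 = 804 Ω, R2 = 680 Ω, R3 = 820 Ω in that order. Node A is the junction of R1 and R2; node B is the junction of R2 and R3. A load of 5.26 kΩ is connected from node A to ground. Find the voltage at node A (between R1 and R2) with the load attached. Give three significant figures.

Below node A the series string R2+R3 = 1500 Ω sits in parallel with the 5260 Ω load: 1167 Ω.
V_A = 29.3 × 1167/(804 + 1167) = 17.3 V.

V ≈ 17.3 V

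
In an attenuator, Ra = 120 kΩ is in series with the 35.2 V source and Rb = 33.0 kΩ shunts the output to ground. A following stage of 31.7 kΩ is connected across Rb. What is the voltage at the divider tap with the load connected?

The load sits in parallel with Rb: Rb‖R_L = (33.0 × 31.7) / (33.0 + 31.7) = 16.17 kΩ.
V_out = 35.2 × 16.17 / (120 + 16.17) = 35.2 × 16.17/136.2 = 4.18 V.
(Unloaded it would have been 7.59 V.)

V_out ≈ 4.18 V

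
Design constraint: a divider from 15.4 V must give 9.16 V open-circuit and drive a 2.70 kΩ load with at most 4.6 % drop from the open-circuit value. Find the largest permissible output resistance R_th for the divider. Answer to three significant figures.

Loading drop = R_th/(R_th + R_L) ≤ 0.0460, so R_th ≤ R_L · ε/(1−ε) = 2.70 kΩ × 0.0460/0.9540 = 130 Ω.

R_th ≤ 130 Ω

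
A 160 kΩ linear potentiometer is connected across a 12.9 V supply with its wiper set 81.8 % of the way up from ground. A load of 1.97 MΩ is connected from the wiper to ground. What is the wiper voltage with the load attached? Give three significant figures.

V ≈ 10.4 V

The wiper splits the pot into (1−α)R = 29.12 kΩ above and αR = 130.9 kΩ below.
Lower section ‖ load = 122.7 kΩ.
V_wiper = 12.9 × 122.7/(29.12 + 122.7) = 10.4 V.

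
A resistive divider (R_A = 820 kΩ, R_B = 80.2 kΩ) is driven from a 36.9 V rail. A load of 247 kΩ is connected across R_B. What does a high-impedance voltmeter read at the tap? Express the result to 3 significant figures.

V_out ≈ 2.54 V

The load sits in parallel with R_B: R_B‖R_L = (80.2 × 247) / (80.2 + 247) = 60.54 kΩ.
V_out = 36.9 × 60.54 / (820 + 60.54) = 36.9 × 60.54/880.5 = 2.54 V.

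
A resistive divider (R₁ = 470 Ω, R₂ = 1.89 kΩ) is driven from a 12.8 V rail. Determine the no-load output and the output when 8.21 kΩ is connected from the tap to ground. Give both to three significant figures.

Unloaded: 10.3 V; loaded: 9.80 V

Open-circuit: V = 12.8 × 1890/(470 + 1890) = 10.3 V.
With the load, R₂ becomes R₂‖R_L = 1536 Ω, so V = 12.8 × 1536/2006 = 9.80 V.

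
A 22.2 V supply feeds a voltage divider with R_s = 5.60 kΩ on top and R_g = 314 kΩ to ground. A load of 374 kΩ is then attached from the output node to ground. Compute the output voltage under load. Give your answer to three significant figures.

The load sits in parallel with R_g: R_g‖R_L = (314 × 374) / (314 + 374) = 170.7 kΩ.
V_out = 22.2 × 170.7 / (5.60 + 170.7) = 22.2 × 170.7/176.3 = 21.5 V.

V_out ≈ 21.5 V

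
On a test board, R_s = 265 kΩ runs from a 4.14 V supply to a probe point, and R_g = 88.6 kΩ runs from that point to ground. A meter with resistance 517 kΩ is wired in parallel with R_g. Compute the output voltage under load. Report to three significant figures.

V_out ≈ 0.919 V

The load sits in parallel with R_g: R_g‖R_L = (88.6 × 517) / (88.6 + 517) = 75.64 kΩ.
V_out = 4.14 × 75.64 / (265 + 75.64) = 4.14 × 75.64/340.6 = 0.919 V.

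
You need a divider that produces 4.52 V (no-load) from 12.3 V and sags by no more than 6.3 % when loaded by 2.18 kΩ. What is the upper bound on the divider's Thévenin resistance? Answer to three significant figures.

R_th ≤ 147 Ω

Loading drop = R_th/(R_th + R_L) ≤ 0.0630, so R_th ≤ R_L · ε/(1−ε) = 2.18 kΩ × 0.0630/0.9370 = 147 Ω.
(Any R1, R2 with R2/(R1+R2) = 0.367 and R1‖R2 ≤ 147 Ω will meet the spec.)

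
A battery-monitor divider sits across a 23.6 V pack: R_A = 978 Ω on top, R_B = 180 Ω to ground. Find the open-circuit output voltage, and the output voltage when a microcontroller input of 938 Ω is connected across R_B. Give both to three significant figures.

Unloaded: 3.67 V; loaded: 3.16 V

Open-circuit: V = 23.6 × 180/(978 + 180) = 3.67 V.
With the load, R_B becomes R_B‖R_L = 151.0 Ω, so V = 23.6 × 151.0/1129 = 3.16 V.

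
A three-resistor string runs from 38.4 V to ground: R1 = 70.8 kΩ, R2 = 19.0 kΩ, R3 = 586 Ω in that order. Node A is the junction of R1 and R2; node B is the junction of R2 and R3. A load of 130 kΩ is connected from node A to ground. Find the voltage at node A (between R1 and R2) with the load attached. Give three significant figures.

V ≈ 7.44 V

Below node A the series string R2+R3 = 19590 Ω sits in parallel with the 130000 Ω load: 17020 Ω.
V_A = 38.4 × 17020/(70800 + 17020) = 7.44 V.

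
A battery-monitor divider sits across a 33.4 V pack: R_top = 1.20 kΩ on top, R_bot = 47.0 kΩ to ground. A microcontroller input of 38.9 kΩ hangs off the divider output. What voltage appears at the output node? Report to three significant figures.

V_out ≈ 31.6 V

The load sits in parallel with R_bot: R_bot‖R_L = (47.0 × 38.9) / (47.0 + 38.9) = 21.28 kΩ.
V_out = 33.4 × 21.28 / (1.20 + 21.28) = 33.4 × 21.28/22.48 = 31.6 V.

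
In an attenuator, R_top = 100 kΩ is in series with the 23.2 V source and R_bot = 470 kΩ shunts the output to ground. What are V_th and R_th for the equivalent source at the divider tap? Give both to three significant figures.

V_th = 19.1 V, R_th = 82.5 kΩ

V_th is the open-circuit tap voltage: 23.2 × 470/(100 + 470) = 19.1 V.
With the supply zeroed, R_top and R_bot appear in parallel from the tap: R_th = R_top‖R_bot = (100 × 470)/570.0 = 82.5 kΩ.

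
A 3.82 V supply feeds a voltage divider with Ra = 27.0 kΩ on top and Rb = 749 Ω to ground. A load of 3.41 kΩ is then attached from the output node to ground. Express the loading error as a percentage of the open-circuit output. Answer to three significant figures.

Unloaded V = 3.82 × 749/27750 = 0.1031 V.
Loaded: Rb‖R_L = 614.1 Ω, giving V = 3.82 × 614.1/27610 = 0.08495 V.
Drop = (0.1031 − 0.08495) / 0.1031 = 17.6 %.

17.6 %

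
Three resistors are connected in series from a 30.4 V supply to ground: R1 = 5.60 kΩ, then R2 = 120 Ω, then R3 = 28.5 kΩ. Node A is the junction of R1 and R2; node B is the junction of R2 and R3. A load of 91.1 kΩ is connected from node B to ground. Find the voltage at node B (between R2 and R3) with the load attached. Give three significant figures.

At node B, R3 is in parallel with the load: R3‖R_L = 21710 Ω.
Below node A the resistance is R2 + (R3‖R_L) = 21830 Ω, so V_A = 30.4 × 21830/27430 = 24.19 V.
Then V_B = V_A × (R3‖R_L)/(R2 + R3‖R_L) = 24.19 × 21710/21830 = 24.1 V.

V ≈ 24.1 V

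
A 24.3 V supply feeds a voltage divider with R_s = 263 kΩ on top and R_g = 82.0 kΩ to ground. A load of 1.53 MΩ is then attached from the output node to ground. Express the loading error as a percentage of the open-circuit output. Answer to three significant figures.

3.93 %

The divider's output (Thévenin) resistance is R_s‖R_g = 62.51 kΩ.
Fractional drop under load = R_th/(R_th + R_L) = 62.51 / (62.51 + 1530) = 0.03925.
So the output falls by 3.93 %.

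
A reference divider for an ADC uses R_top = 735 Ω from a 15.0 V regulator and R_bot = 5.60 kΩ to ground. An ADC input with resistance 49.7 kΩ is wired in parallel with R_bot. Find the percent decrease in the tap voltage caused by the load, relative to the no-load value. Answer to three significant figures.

The divider's output (Thévenin) resistance is R_top‖R_bot = 649.7 Ω.
Fractional drop under load = R_th/(R_th + R_L) = 649.7 / (649.7 + 49700) = 0.01290.
So the output falls by 1.29 %.

1.29 %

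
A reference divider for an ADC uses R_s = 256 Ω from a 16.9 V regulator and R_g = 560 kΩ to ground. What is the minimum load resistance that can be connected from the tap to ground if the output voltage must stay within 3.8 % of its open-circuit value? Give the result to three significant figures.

R_L(min) ≈ 6.48 kΩ

Output resistance R_th = R_s‖R_g = (256 × 560000)/560300 = 255.9 Ω.
The fractional drop is R_th/(R_th + R_L); requiring this ≤ 0.0380 gives R_L ≥ R_th(1/0.0380 − 1) = 255.9 × 25.32 = 6.48 kΩ.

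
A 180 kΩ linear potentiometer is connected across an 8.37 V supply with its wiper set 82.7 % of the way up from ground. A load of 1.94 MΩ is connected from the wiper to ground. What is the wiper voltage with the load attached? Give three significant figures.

V ≈ 6.83 V

The wiper splits the pot into (1−α)R = 31.14 kΩ above and αR = 148.9 kΩ below.
Lower section ‖ load = 138.3 kΩ.
V_wiper = 8.37 × 138.3/(31.14 + 138.3) = 6.83 V.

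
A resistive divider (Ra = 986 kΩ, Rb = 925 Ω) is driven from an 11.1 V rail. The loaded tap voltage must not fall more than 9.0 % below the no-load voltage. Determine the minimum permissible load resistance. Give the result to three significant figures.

Output resistance R_th = Ra‖Rb = (986000 × 925)/986900 = 924.1 Ω.
The fractional drop is R_th/(R_th + R_L); requiring this ≤ 0.0900 gives R_L ≥ R_th(1/0.0900 − 1) = 924.1 × 10.11 = 9.34 kΩ.

R_L(min) ≈ 9.34 kΩ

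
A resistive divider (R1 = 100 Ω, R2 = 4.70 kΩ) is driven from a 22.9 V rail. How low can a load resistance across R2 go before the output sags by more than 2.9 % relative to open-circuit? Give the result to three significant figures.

R_L(min) ≈ 3.28 kΩ

Output resistance R_th = R1‖R2 = (100 × 4700)/4800 = 97.92 Ω.
The fractional drop is R_th/(R_th + R_L); requiring this ≤ 0.0290 gives R_L ≥ R_th(1/0.0290 − 1) = 97.92 × 33.48 = 3.28 kΩ.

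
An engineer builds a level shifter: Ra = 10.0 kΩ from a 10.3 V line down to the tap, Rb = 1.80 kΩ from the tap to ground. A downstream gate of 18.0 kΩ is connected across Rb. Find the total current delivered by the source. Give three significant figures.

Rb‖R_L = 1.636 kΩ, so the source sees Ra + Rb‖R_L = 11.64 kΩ.
I = 10.3 V / 11.64 kΩ = 0.885 mA.

I ≈ 0.885 mA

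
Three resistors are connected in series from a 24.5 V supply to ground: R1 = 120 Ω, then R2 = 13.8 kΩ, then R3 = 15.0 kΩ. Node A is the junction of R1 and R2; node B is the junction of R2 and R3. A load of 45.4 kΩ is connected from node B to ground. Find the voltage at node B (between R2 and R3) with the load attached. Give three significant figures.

V ≈ 11.0 V

At node B, R3 is in parallel with the load: R3‖R_L = 11270 Ω.
Below node A the resistance is R2 + (R3‖R_L) = 25070 Ω, so V_A = 24.5 × 25070/25190 = 24.38 V.
Then V_B = V_A × (R3‖R_L)/(R2 + R3‖R_L) = 24.38 × 11270/25070 = 11.0 V.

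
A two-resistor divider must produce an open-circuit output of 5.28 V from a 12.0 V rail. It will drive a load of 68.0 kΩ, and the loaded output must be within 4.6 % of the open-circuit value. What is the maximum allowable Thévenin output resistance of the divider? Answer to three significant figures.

Loading drop = R_th/(R_th + R_L) ≤ 0.0460, so R_th ≤ R_L · ε/(1−ε) = 68.0 kΩ × 0.0460/0.9540 = 3.28 kΩ.

R_th ≤ 3.28 kΩ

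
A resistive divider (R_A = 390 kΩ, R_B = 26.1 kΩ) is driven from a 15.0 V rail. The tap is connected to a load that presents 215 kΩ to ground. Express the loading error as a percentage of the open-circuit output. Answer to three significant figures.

Unloaded V = 15.0 × 26.1/416.1 = 0.94088 V.
Loaded: R_B‖R_L = 23.27 kΩ, giving V = 15.0 × 23.27/413.3 = 0.84476 V.
Drop = (0.94088 − 0.84476) / 0.94088 = 10.2 %.

10.2 %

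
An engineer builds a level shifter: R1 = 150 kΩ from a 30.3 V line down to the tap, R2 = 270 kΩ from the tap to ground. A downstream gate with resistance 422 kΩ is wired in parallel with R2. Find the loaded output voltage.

The load sits in parallel with R2: R2‖R_L = (270 × 422) / (270 + 422) = 164.7 kΩ.
V_out = 30.3 × 164.7 / (150 + 164.7) = 30.3 × 164.7/314.7 = 15.9 V.

V_out ≈ 15.9 V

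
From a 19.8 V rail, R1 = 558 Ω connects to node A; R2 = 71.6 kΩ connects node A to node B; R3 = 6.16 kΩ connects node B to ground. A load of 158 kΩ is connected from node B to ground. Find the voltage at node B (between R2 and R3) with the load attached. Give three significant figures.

V ≈ 1.50 V

At node B, R3 is in parallel with the load: R3‖R_L = 5929 Ω.
Below node A the resistance is R2 + (R3‖R_L) = 77530 Ω, so V_A = 19.8 × 77530/78090 = 19.66 V.
Then V_B = V_A × (R3‖R_L)/(R2 + R3‖R_L) = 19.66 × 5929/77530 = 1.50 V.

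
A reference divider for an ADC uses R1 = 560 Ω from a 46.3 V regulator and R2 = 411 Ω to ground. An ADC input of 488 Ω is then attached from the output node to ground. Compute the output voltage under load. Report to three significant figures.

The load sits in parallel with R2: R2‖R_L = (411 × 488) / (411 + 488) = 223.1 Ω.
V_out = 46.3 × 223.1 / (560 + 223.1) = 46.3 × 223.1/783.1 = 13.2 V.

V_out ≈ 13.2 V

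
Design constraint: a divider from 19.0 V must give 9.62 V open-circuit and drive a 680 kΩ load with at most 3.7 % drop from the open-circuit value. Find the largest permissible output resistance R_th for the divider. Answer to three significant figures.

R_th ≤ 26.1 kΩ

Loading drop = R_th/(R_th + R_L) ≤ 0.0370, so R_th ≤ R_L · ε/(1−ε) = 680 kΩ × 0.0370/0.9630 = 26.1 kΩ.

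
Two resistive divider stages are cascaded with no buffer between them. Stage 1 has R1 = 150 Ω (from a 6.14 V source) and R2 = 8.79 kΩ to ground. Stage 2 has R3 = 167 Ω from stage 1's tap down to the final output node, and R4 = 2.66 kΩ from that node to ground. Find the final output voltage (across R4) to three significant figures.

V_out ≈ 5.40 V

Stage 2 presents R3+R4 = 2827 Ω as a load on stage 1's tap.
Stage 1's lower leg becomes R2‖(R3+R4) = 2139 Ω, so V_mid = 6.14 × 2139/2289 = 5.738 V.
Stage 2 is itself unloaded: V_out = V_mid × R4/(R3+R4) = 5.738 × 2660/2827 = 5.40 V.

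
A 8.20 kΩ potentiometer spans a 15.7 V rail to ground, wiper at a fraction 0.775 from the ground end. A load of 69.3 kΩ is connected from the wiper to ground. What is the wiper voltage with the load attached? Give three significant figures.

The wiper splits the pot into (1−α)R = 1.845 kΩ above and αR = 6.355 kΩ below.
Lower section ‖ load = 5.821 kΩ.
V_wiper = 15.7 × 5.821/(1.845 + 5.821) = 11.9 V.

V ≈ 11.9 V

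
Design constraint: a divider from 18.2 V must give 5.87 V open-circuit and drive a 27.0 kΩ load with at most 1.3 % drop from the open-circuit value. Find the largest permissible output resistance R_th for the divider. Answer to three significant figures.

R_th ≤ 356 Ω

Loading drop = R_th/(R_th + R_L) ≤ 0.0130, so R_th ≤ R_L · ε/(1−ε) = 27.0 kΩ × 0.0130/0.9870 = 356 Ω.
(Any R1, R2 with R2/(R1+R2) = 0.323 and R1‖R2 ≤ 356 Ω will meet the spec.)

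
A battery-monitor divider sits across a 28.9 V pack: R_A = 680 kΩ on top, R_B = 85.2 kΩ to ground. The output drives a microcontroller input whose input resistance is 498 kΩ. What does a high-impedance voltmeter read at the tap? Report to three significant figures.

The load sits in parallel with R_B: R_B‖R_L = (85.2 × 498) / (85.2 + 498) = 72.75 kΩ.
V_out = 28.9 × 72.75 / (680 + 72.75) = 28.9 × 72.75/752.8 = 2.79 V.
(Unloaded it would have been 3.22 V.)

V_out ≈ 2.79 V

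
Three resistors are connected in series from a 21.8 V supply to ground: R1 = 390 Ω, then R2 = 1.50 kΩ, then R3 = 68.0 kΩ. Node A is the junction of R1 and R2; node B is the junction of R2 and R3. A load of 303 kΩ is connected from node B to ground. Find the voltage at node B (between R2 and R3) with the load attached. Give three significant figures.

V ≈ 21.1 V

At node B, R3 is in parallel with the load: R3‖R_L = 55540 Ω.
Below node A the resistance is R2 + (R3‖R_L) = 57040 Ω, so V_A = 21.8 × 57040/57430 = 21.65 V.
Then V_B = V_A × (R3‖R_L)/(R2 + R3‖R_L) = 21.65 × 55540/57040 = 21.1 V.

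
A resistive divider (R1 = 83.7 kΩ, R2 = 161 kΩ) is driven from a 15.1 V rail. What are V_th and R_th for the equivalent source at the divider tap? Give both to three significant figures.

V_th = 9.94 V, R_th = 55.1 kΩ

V_th is the open-circuit tap voltage: 15.1 × 161/(83.7 + 161) = 9.94 V.
With the supply zeroed, R1 and R2 appear in parallel from the tap: R_th = R1‖R2 = (83.7 × 161)/244.7 = 55.1 kΩ.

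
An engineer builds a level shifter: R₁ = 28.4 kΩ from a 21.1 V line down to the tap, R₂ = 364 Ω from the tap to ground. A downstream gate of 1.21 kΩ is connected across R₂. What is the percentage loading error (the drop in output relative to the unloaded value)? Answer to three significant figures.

22.9 %

The divider's output (Thévenin) resistance is R₁‖R₂ = 359.4 Ω.
Fractional drop under load = R_th/(R_th + R_L) = 359.4 / (359.4 + 1210) = 0.2290.
So the output falls by 22.9 %.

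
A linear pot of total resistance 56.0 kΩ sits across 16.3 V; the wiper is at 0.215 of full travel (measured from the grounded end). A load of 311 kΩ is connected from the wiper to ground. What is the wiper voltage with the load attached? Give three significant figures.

The wiper splits the pot into (1−α)R = 43.96 kΩ above and αR = 12.04 kΩ below.
Lower section ‖ load = 11.59 kΩ.
V_wiper = 16.3 × 11.59/(43.96 + 11.59) = 3.40 V.

V ≈ 3.40 V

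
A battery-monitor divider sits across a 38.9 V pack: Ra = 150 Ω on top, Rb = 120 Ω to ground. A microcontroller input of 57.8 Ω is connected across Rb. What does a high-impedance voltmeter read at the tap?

The load sits in parallel with Rb: Rb‖R_L = (120 × 57.8) / (120 + 57.8) = 39.01 Ω.
V_out = 38.9 × 39.01 / (150 + 39.01) = 38.9 × 39.01/189.0 = 8.03 V.
(Unloaded it would have been 17.3 V.)

V_out ≈ 8.03 V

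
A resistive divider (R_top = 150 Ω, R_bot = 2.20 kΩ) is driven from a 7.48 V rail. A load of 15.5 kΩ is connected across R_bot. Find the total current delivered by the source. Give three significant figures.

I ≈ 3.60 mA

R_bot‖R_L = 1927 Ω, so the source sees R_top + R_bot‖R_L = 2077 Ω.
I = 7.48 V / 2077 Ω = 3.60 mA.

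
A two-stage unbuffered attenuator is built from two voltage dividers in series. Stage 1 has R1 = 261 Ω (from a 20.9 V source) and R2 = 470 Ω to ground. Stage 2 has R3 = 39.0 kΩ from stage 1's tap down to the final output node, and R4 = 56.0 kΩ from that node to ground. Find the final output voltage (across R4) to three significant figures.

V_out ≈ 7.91 V

Stage 2 presents R3+R4 = 95000 Ω as a load on stage 1's tap.
Stage 1's lower leg becomes R2‖(R3+R4) = 467.7 Ω, so V_mid = 20.9 × 467.7/728.7 = 13.41 V.
Stage 2 is itself unloaded: V_out = V_mid × R4/(R3+R4) = 13.41 × 56000/95000 = 7.91 V.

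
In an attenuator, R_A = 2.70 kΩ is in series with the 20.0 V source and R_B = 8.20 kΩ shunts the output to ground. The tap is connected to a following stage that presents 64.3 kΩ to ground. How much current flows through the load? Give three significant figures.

R_B‖R_L = 7.273 kΩ; V_out = 20.0 × 7.273/9.973 = 14.59 V.
I_L = V_out / R_L = 14.59 / 64.3 kΩ = 0.227 mA.

I_L ≈ 0.227 mA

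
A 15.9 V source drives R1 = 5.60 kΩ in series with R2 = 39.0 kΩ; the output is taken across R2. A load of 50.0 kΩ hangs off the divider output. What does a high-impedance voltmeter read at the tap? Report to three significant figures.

V_out ≈ 12.7 V

The load sits in parallel with R2: R2‖R_L = (39.0 × 50.0) / (39.0 + 50.0) = 21.91 kΩ.
V_out = 15.9 × 21.91 / (5.60 + 21.91) = 15.9 × 21.91/27.51 = 12.7 V.
(Unloaded it would have been 13.9 V.)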